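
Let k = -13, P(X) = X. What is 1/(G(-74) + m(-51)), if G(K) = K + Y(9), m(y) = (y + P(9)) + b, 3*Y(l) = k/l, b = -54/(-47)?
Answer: -1269/146357 ≈ -0.0086706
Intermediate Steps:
b = 54/47 (b = -54*(-1/47) = 54/47 ≈ 1.1489)
Y(l) = -13/(3*l) (Y(l) = (-13/l)/3 = -13/(3*l))
m(y) = 477/47 + y (m(y) = (y + 9) + 54/47 = (9 + y) + 54/47 = 477/47 + y)
G(K) = -13/27 + K (G(K) = K - 13/3/9 = K - 13/3*⅑ = K - 13/27 = -13/27 + K)
1/(G(-74) + m(-51)) = 1/((-13/27 - 74) + (477/47 - 51)) = 1/(-2011/27 - 1920/47) = 1/(-146357/1269) = -1269/146357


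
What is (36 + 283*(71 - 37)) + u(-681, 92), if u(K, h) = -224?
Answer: 9434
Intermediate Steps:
(36 + 283*(71 - 37)) + u(-681, 92) = (36 + 283*(71 - 37)) - 224 = (36 + 283*34) - 224 = (36 + 9622) - 224 = 9658 - 224 = 9434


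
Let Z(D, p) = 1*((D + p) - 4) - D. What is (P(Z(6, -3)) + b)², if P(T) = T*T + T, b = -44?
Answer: 4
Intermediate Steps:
Z(D, p) = -4 + p (Z(D, p) = 1*(-4 + D + p) - D = (-4 + D + p) - D = -4 + p)
P(T) = T + T² (P(T) = T² + T = T + T²)
(P(Z(6, -3)) + b)² = ((-4 - 3)*(1 + (-4 - 3)) - 44)² = (-7*(1 - 7) - 44)² = (-7*(-6) - 44)² = (42 - 44)² = (-2)² = 4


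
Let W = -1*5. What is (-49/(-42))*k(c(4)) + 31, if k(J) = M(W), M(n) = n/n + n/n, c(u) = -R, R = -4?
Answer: 100/3 ≈ 33.333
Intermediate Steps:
W = -5
c(u) = 4 (c(u) = -1*(-4) = 4)
M(n) = 2 (M(n) = 1 + 1 = 2)
k(J) = 2
(-49/(-42))*k(c(4)) + 31 = -49/(-42)*2 + 31 = -49*(-1/42)*2 + 31 = (7/6)*2 + 31 = 7/3 + 31 = 100/3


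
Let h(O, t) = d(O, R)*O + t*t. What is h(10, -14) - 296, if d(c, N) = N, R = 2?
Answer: -80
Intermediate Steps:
h(O, t) = t**2 + 2*O (h(O, t) = 2*O + t*t = 2*O + t**2 = t**2 + 2*O)
h(10, -14) - 296 = ((-14)**2 + 2*10) - 296 = (196 + 20) - 296 = 216 - 296 = -80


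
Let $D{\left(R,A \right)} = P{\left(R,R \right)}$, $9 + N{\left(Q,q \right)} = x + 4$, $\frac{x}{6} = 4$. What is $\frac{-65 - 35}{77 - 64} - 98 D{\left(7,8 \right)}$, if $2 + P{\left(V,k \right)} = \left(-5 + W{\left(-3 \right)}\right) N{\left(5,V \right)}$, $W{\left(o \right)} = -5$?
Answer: $\frac{244508}{13} \approx 18808.0$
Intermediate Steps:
$x = 24$ ($x = 6 \cdot 4 = 24$)
$N{\left(Q,q \right)} = 19$ ($N{\left(Q,q \right)} = -9 + \left(24 + 4\right) = -9 + 28 = 19$)
$P{\left(V,k \right)} = -192$ ($P{\left(V,k \right)} = -2 + \left(-5 - 5\right) 19 = -2 - 190 = -192$)
$D{\left(R,A \right)} = -192$
$\frac{-65 - 35}{77 - 64} - 98 D{\left(7,8 \right)} = \frac{-65 - 35}{77 - 64} - -18816 = - \frac{100}{13} + 18816 = \frac{244508}{13}$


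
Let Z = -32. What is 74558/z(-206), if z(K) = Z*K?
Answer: 37279/3296 ≈ 11.310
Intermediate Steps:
z(K) = -32*K
74558/z(-206) = 74558/((-32*(-206))) = 74558/6592 = 74558*(1/6592) = 37279/3296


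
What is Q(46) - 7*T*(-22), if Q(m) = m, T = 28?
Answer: 4358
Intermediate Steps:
Q(46) - 7*T*(-22) = 46 - 7*28*(-22) = 46 - 196*(-22) = 46 + 4312 = 4358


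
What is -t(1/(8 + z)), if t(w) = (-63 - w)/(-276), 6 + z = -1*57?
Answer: -866/3795 ≈ -0.22819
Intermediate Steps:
z = -63 (z = -6 - 1*57 = -6 - 57 = -63)
t(w) = 21/92 + w/276 (t(w) = (-63 - w)*(-1/276) = 21/92 + w/276)
-t(1/(8 + z)) = -(21/92 + 1/(276*(8 - 63))) = -(21/92 + (1/276)/(-55)) = -(21/92 + (1/276)*(-1/55)) = -(21/92 - 1/15180) = -1*866/3795 = -866/3795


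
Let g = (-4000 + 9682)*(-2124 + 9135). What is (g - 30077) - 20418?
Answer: 39786007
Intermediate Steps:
g = 39836502 (g = 5682*7011 = 39836502)
(g - 30077) - 20418 = (39836502 - 30077) - 20418 = 39806425 - 20418 = 39786007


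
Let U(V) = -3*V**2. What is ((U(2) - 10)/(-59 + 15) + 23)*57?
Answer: 2679/2 ≈ 1339.5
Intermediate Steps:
((U(2) - 10)/(-59 + 15) + 23)*57 = ((-3*2**2 - 10)/(-59 + 15) + 23)*57 = ((-3*4 - 10)/(-44) + 23)*57 = ((-12 - 10)*(-1/44) + 23)*57 = (-22*(-1/44) + 23)*57 = (1/2 + 23)*57 = (47/2)*57 = 2679/2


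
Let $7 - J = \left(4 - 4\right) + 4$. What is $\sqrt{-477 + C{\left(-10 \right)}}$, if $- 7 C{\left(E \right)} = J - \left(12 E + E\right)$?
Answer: $4 i \sqrt{31} \approx 22.271 i$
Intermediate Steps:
$J = 3$ ($J = 7 - \left(\left(4 - 4\right) + 4\right) = 7 - \left(0 + 4\right) = 7 - 4 = 3$)
$C{\left(E \right)} = - \frac{3}{7} + \frac{13 E}{7}$ ($C{\left(E \right)} = - \frac{3 - \left(12 E + E\right)}{7} = - \frac{3 - 13 E}{7} = - \frac{3}{7} + \frac{13 E}{7}$)
$\sqrt{-477 + C{\left(-10 \right)}} = \sqrt{-477 + \left(- \frac{3}{7} + \frac{13}{7} \left(-10\right)\right)} = \sqrt{-477 - 19} = \sqrt{-496} = 4 i \sqrt{31}$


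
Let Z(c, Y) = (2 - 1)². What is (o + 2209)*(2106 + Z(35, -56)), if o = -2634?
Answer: -895475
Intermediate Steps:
Z(c, Y) = 1 (Z(c, Y) = 1² = 1)
(o + 2209)*(2106 + Z(35, -56)) = (-2634 + 2209)*(2106 + 1) = -425*2107 = -895475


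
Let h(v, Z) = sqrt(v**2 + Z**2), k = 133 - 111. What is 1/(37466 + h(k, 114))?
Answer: 18733/701843838 - sqrt(3370)/701843838 ≈ 2.6608e-5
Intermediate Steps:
k = 22
h(v, Z) = sqrt(Z**2 + v**2)
1/(37466 + h(k, 114)) = 1/(37466 + sqrt(114**2 + 22**2)) = 1/(37466 + sqrt(12996 + 484)) = 1/(37466 + sqrt(13480)) = 1/(37466 + 2*sqrt(3370))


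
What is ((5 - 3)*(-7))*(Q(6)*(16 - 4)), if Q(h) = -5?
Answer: 840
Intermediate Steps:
((5 - 3)*(-7))*(Q(6)*(16 - 4)) = ((5 - 3)*(-7))*(-5*(16 - 4)) = (2*(-7))*(-5*12) = -14*(-60) = 840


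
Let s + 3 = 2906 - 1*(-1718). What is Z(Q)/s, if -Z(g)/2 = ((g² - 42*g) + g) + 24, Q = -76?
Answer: -17832/4621 ≈ -3.8589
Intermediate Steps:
s = 4621 (s = -3 + (2906 - 1*(-1718)) = -3 + (2906 + 1718) = -3 + 4624 = 4621)
Z(g) = -48 - 2*g² + 82*g (Z(g) = -2*(((g² - 42*g) + g) + 24) = -2*((g² - 41*g) + 24) = -2*(24 + g² - 41*g) = -48 - 2*g² + 82*g)
Z(Q)/s = (-48 - 2*(-76)² + 82*(-76))/4621 = (-48 - 2*5776 - 6232)*(1/4621) = (-48 - 11552 - 6232)*(1/4621) = -17832*1/4621 = -17832/4621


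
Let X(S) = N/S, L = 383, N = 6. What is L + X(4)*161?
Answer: 1249/2 ≈ 624.50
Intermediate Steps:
X(S) = 6/S
L + X(4)*161 = 383 + (6/4)*161 = 383 + (6*(1/4))*161 = 383 + (3/2)*161 = 383 + 483/2 = 1249/2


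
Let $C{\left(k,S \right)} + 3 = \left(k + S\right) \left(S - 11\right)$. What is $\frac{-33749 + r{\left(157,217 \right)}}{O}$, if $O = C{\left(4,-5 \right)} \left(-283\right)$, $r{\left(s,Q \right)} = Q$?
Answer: $\frac{33532}{3679} \approx 9.1144$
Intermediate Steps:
$C{\left(k,S \right)} = -3 + \left(-11 + S\right) \left(S + k\right)$ ($C{\left(k,S \right)} = -3 + \left(k + S\right) \left(S - 11\right) = -3 + \left(S + k\right) \left(-11 + S\right) = -3 + \left(-11 + S\right) \left(S + k\right)$)
$O = -3679$ ($O = \left(-3 + \left(-5\right)^{2} - -55 - 44 - 20\right) \left(-283\right) = \left(-3 + 25 + 55 - 44 - 20\right) \left(-283\right) = 13 \left(-283\right) = -3679$)
$\frac{-33749 + r{\left(157,217 \right)}}{O} = \frac{-33749 + 217}{-3679} = \left(-33532\right) \left(- \frac{1}{3679}\right) = \frac{33532}{3679}$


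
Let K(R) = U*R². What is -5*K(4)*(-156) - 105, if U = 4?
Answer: 49815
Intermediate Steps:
K(R) = 4*R²
-5*K(4)*(-156) - 105 = -20*4²*(-156) - 105 = -20*16*(-156) - 105 = -5*64*(-156) - 105 = -320*(-156) - 105 = 49920 - 105 = 49815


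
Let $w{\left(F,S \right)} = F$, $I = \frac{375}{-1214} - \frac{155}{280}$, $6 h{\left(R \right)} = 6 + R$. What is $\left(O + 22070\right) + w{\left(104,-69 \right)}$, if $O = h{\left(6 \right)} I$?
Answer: $\frac{376839987}{16996} \approx 22172.0$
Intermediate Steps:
$h{\left(R \right)} = 1 + \frac{R}{6}$ ($h{\left(R \right)} = \frac{6 + R}{6} = 1 + \frac{R}{6}$)
$I = - \frac{29317}{33992}$ ($I = 375 \left(- \frac{1}{1214}\right) - \frac{31}{56} = - \frac{375}{1214} - \frac{31}{56} = - \frac{29317}{33992} \approx -0.86247$)
$O = - \frac{29317}{16996}$ ($O = \left(1 + \frac{1}{6} \cdot 6\right) \left(- \frac{29317}{33992}\right) = \left(1 + 1\right) \left(- \frac{29317}{33992}\right) = 2 \left(- \frac{29317}{33992}\right) = - \frac{29317}{16996} \approx -1.7249$)
$\left(O + 22070\right) + w{\left(104,-69 \right)} = \left(- \frac{29317}{16996} + 22070\right) + 104 = \frac{375072403}{16996} + 104 = \frac{376839987}{16996}$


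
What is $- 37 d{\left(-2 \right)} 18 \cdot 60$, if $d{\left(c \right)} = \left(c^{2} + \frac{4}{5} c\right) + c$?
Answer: $-15984$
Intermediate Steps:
$d{\left(c \right)} = c^{2} + \frac{9 c}{5}$ ($d{\left(c \right)} = \left(c^{2} + 4 \cdot \frac{1}{5} c\right) + c = \left(c^{2} + \frac{4 c}{5}\right) + c = c^{2} + \frac{9 c}{5}$)
$- 37 d{\left(-2 \right)} 18 \cdot 60 = - 37 \cdot \frac{1}{5} \left(-2\right) \left(9 + 5 \left(-2\right)\right) 18 \cdot 60 = - 37 \cdot \frac{1}{5} \left(-2\right) \left(9 - 10\right) 18 \cdot 60 = - 37 \cdot \frac{1}{5} \left(-2\right) \left(-1\right) 18 \cdot 60 = - 37 \cdot \frac{2}{5} \cdot 18 \cdot 60 = \left(-37\right) \frac{36}{5} \cdot 60 = \left(- \frac{1332}{5}\right) 60 = -15984$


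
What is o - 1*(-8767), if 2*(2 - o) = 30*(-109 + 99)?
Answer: 8919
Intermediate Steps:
o = 152 (o = 2 - 15*(-109 + 99) = 2 - 15*(-10) = 2 - 1/2*(-300) = 2 + 150 = 152)
o - 1*(-8767) = 152 - 1*(-8767) = 152 + 8767 = 8919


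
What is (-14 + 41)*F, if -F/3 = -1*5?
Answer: 405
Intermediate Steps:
F = 15 (F = -(-3)*5 = -3*(-5) = 15)
(-14 + 41)*F = (-14 + 41)*15 = 27*15 = 405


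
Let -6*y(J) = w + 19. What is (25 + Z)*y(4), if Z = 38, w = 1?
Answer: -210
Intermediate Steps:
y(J) = -10/3 (y(J) = -(1 + 19)/6 = -⅙*20 = -10/3)
(25 + Z)*y(4) = (25 + 38)*(-10/3) = 63*(-10/3) = -210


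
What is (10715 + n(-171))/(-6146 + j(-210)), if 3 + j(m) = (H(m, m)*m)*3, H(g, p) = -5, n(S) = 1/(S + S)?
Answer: -3664529/1025658 ≈ -3.5729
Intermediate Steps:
n(S) = 1/(2*S)
j(m) = -3 - 15*m (j(m) = -3 - 5*m*3 = -3 - 15*m)
(10715 + n(-171))/(-6146 + j(-210)) = (10715 + (½)/(-171))/(-6146 + (-3 - 15*(-210))) = (10715 + (½)*(-1/171))/(-6146 + (-3 + 3150)) = (10715 - 1/342)/(-6146 + 3147) = (3664529/342)/(-2999) = (3664529/342)*(-1/2999) = -3664529/1025658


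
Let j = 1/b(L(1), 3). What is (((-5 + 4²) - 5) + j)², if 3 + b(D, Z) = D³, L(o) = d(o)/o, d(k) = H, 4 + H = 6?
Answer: 961/25 ≈ 38.440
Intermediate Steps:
H = 2 (H = -4 + 6 = 2)
d(k) = 2
L(o) = 2/o
b(D, Z) = -3 + D³
j = ⅕ (j = 1/(-3 + (2/1)³) = 1/(-3 + (2*1)³) = 1/(-3 + 2³) = 1/(-3 + 8) = 1/5 = ⅕ ≈ 0.20000)
(((-5 + 4²) - 5) + j)² = (((-5 + 4²) - 5) + ⅕)² = (((-5 + 16) - 5) + ⅕)² = ((11 - 5) + ⅕)² = (6 + ⅕)² = (31/5)² = 961/25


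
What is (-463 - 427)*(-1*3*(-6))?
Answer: -16020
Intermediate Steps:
(-463 - 427)*(-1*3*(-6)) = -(-2670)*(-6) = -890*18 = -16020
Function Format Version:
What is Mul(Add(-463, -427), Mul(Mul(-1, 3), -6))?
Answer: -16020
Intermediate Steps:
Mul(Add(-463, -427), Mul(Mul(-1, 3), -6)) = Mul(-890, Mul(-3, -6)) = Mul(-890, 18) = -16020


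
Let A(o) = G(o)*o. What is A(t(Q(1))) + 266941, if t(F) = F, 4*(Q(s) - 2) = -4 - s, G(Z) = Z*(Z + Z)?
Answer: 8542139/32 ≈ 2.6694e+5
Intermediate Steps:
G(Z) = 2*Z² (G(Z) = Z*(2*Z) = 2*Z²)
Q(s) = 1 - s/4 (Q(s) = 2 + (-4 - s)/4 = 2 + (-1 - s/4) = 1 - s/4)
A(o) = 2*o³ (A(o) = (2*o²)*o = 2*o³)
A(t(Q(1))) + 266941 = 2*(1 - ¼*1)³ + 266941 = 2*(1 - ¼)³ + 266941 = 2*(¾)³ + 266941 = 2*(27/64) + 266941 = 27/32 + 266941 = 8542139/32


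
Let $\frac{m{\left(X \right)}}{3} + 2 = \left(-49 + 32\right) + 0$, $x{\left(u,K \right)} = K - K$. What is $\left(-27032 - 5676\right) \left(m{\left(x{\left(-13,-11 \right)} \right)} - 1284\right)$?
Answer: $43861428$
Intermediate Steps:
$x{\left(u,K \right)} = 0$
$m{\left(X \right)} = -57$ ($m{\left(X \right)} = -6 + 3 \left(\left(-49 + 32\right) + 0\right) = -6 + 3 \left(-17 + 0\right) = -6 + 3 \left(-17\right) = -6 - 51 = -57$)
$\left(-27032 - 5676\right) \left(m{\left(x{\left(-13,-11 \right)} \right)} - 1284\right) = \left(-27032 - 5676\right) \left(-57 - 1284\right) = \left(-27032 + \left(-9661 + 3985\right)\right) \left(-1341\right) = \left(-27032 - 5676\right) \left(-1341\right) = \left(-32708\right) \left(-1341\right) = 43861428$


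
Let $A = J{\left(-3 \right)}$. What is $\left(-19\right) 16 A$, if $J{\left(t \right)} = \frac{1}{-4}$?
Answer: $76$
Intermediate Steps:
$J{\left(t \right)} = - \frac{1}{4}$
$A = - \frac{1}{4} \approx -0.25$
$\left(-19\right) 16 A = \left(-19\right) 16 \left(- \frac{1}{4}\right) = \left(-304\right) \left(- \frac{1}{4}\right) = 76$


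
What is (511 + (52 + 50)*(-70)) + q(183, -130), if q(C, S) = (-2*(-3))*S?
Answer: -7409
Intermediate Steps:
q(C, S) = 6*S
(511 + (52 + 50)*(-70)) + q(183, -130) = (511 + (52 + 50)*(-70)) + 6*(-130) = (511 + 102*(-70)) - 780 = (511 - 7140) - 780 = -6629 - 780 = -7409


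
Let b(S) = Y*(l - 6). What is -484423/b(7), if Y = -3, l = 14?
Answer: 484423/24 ≈ 20184.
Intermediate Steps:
b(S) = -24 (b(S) = -3*(14 - 6) = -3*8 = -24)
-484423/b(7) = -484423/(-24) = -484423*(-1/24) = 484423/24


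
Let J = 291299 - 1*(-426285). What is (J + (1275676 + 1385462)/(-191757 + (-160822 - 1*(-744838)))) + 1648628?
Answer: 309390204682/130753 ≈ 2.3662e+6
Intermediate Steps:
J = 717584 (J = 291299 + 426285 = 717584)
(J + (1275676 + 1385462)/(-191757 + (-160822 - 1*(-744838)))) + 1648628 = (717584 + (1275676 + 1385462)/(-191757 + (-160822 - 1*(-744838)))) + 1648628 = (717584 + 2661138/(-191757 + (-160822 + 744838))) + 1648628 = (717584 + 2661138/(-191757 + 584016)) + 1648628 = (717584 + 2661138/392259) + 1648628 = (717584 + 2661138*(1/392259)) + 1648628 = (717584 + 887046/130753) + 1648628 = 93827147798/130753 + 1648628 = 309390204682/130753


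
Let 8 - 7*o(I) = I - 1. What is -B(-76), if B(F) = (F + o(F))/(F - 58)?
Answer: -447/938 ≈ -0.47655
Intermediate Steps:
o(I) = 9/7 - I/7 (o(I) = 8/7 - (I - 1)/7 = 8/7 - (-1 + I)/7 = 8/7 + (⅐ - I/7) = 9/7 - I/7)
B(F) = (9/7 + 6*F/7)/(-58 + F) (B(F) = (F + (9/7 - F/7))/(F - 58) = (9/7 + 6*F/7)/(-58 + F))
-B(-76) = -3*(3 + 2*(-76))/(7*(-58 - 76)) = -3*(3 - 152)/(7*(-134)) = -3*(-1)*(-149)/(7*134) = -1*447/938 = -447/938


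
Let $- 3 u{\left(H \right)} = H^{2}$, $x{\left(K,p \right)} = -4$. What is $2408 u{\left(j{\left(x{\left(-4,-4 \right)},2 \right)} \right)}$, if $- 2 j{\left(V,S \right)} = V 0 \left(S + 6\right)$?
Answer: $0$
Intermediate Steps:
$j{\left(V,S \right)} = 0$ ($j{\left(V,S \right)} = - \frac{V 0 \left(S + 6\right)}{2} = - \frac{0 \left(6 + S\right)}{2} = \left(- \frac{1}{2}\right) 0 = 0$)
$u{\left(H \right)} = - \frac{H^{2}}{3}$
$2408 u{\left(j{\left(x{\left(-4,-4 \right)},2 \right)} \right)} = 2408 \left(- \frac{0^{2}}{3}\right) = 2408 \left(\left(- \frac{1}{3}\right) 0\right) = 2408 \cdot 0 = 0$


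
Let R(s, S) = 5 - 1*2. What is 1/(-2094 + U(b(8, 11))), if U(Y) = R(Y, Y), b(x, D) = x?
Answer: -1/2091 ≈ -0.00047824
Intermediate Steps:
R(s, S) = 3 (R(s, S) = 5 - 2 = 3)
U(Y) = 3
1/(-2094 + U(b(8, 11))) = 1/(-2094 + 3) = 1/(-2091) = -1/2091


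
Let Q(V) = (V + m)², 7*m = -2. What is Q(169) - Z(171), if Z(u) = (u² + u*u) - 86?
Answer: -1466643/49 ≈ -29932.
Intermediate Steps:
m = -2/7 (m = (⅐)*(-2) = -2/7 ≈ -0.28571)
Q(V) = (-2/7 + V)² (Q(V) = (V - 2/7)² = (-2/7 + V)²)
Z(u) = -86 + 2*u² (Z(u) = (u² + u²) - 86 = 2*u² - 86 = -86 + 2*u²)
Q(169) - Z(171) = (-2 + 7*169)²/49 - (-86 + 2*171²) = (-2 + 1183)²/49 - (-86 + 2*29241) = (1/49)*1181² - (-86 + 58482) = (1/49)*1394761 - 1*58396 = 1394761/49 - 58396 = -1466643/49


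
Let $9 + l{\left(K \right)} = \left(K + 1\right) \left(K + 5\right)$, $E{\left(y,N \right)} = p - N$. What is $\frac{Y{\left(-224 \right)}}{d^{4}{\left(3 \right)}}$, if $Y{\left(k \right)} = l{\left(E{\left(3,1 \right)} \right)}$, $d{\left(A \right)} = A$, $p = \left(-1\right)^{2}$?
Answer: $- \frac{4}{81} \approx -0.049383$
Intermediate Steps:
$p = 1$
$E{\left(y,N \right)} = 1 - N$
$l{\left(K \right)} = -9 + \left(1 + K\right) \left(5 + K\right)$ ($l{\left(K \right)} = -9 + \left(K + 1\right) \left(K + 5\right) = -9 + \left(1 + K\right) \left(5 + K\right)$)
$Y{\left(k \right)} = -4$ ($Y{\left(k \right)} = -4 + \left(1 - 1\right)^{2} + 6 \left(1 - 1\right) = -4 + 0^{2} + 6 \cdot 0 = -4 + 0 + 0 = -4$)
$\frac{Y{\left(-224 \right)}}{d^{4}{\left(3 \right)}} = - \frac{4}{3^{4}} = - \frac{4}{81}$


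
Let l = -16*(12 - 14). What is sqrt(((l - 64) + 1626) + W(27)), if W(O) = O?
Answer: sqrt(1621) ≈ 40.262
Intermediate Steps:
l = 32 (l = -16*(-2) = 32)
sqrt(((l - 64) + 1626) + W(27)) = sqrt(((32 - 64) + 1626) + 27) = sqrt((-32 + 1626) + 27) = sqrt(1594 + 27) = sqrt(1621)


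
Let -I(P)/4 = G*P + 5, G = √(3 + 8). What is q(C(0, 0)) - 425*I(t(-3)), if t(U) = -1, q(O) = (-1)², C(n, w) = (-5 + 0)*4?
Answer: 8501 - 1700*√11 ≈ 2862.7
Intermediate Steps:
G = √11 ≈ 3.3166
C(n, w) = -20 (C(n, w) = -5*4 = -20)
q(O) = 1
I(P) = -20 - 4*P*√11 (I(P) = -4*(√11*P + 5) = -4*(P*√11 + 5) = -4*(5 + P*√11) = -20 - 4*P*√11)
q(C(0, 0)) - 425*I(t(-3)) = 1 - 425*(-20 - 4*(-1)*√11) = 1 - 425*(-20 + 4*√11) = 1 + (8500 - 1700*√11) = 8501 - 1700*√11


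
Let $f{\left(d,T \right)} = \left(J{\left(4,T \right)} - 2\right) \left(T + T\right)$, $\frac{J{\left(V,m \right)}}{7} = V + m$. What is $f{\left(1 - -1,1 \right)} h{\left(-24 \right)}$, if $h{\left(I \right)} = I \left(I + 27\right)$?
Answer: $-4752$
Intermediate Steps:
$J{\left(V,m \right)} = 7 V + 7 m$ ($J{\left(V,m \right)} = 7 \left(V + m\right) = 7 V + 7 m$)
$h{\left(I \right)} = I \left(27 + I\right)$
$f{\left(d,T \right)} = 2 T \left(26 + 7 T\right)$ ($f{\left(d,T \right)} = \left(\left(7 \cdot 4 + 7 T\right) - 2\right) \left(T + T\right) = \left(\left(28 + 7 T\right) - 2\right) 2 T = \left(26 + 7 T\right) 2 T = 2 T \left(26 + 7 T\right)$)
$f{\left(1 - -1,1 \right)} h{\left(-24 \right)} = 2 \cdot 1 \left(26 + 7 \cdot 1\right) \left(- 24 \left(27 - 24\right)\right) = 2 \cdot 1 \left(26 + 7\right) \left(\left(-24\right) 3\right) = 2 \cdot 1 \cdot 33 \left(-72\right) = 66 \left(-72\right) = -4752$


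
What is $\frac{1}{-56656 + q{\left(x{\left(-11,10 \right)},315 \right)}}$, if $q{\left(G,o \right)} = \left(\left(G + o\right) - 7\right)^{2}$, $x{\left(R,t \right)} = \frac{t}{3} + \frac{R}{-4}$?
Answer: $\frac{144}{6046897} \approx 2.3814 \cdot 10^{-5}$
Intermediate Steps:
$x{\left(R,t \right)} = - \frac{R}{4} + \frac{t}{3}$ ($x{\left(R,t \right)} = t \frac{1}{3} + R \left(- \frac{1}{4}\right) = \frac{t}{3} - \frac{R}{4} = - \frac{R}{4} + \frac{t}{3}$)
$q{\left(G,o \right)} = \left(-7 + G + o\right)^{2}$
$\frac{1}{-56656 + q{\left(x{\left(-11,10 \right)},315 \right)}} = \frac{1}{-56656 + \left(-7 + \left(\left(- \frac{1}{4}\right) \left(-11\right) + \frac{1}{3} \cdot 10\right) + 315\right)^{2}} = \frac{1}{-56656 + \left(-7 + \left(\frac{11}{4} + \frac{10}{3}\right) + 315\right)^{2}} = \frac{1}{-56656 + \left(-7 + \frac{73}{12} + 315\right)^{2}} = \frac{1}{-56656 + \left(\frac{3769}{12}\right)^{2}} = \frac{1}{-56656 + \frac{14205361}{144}} = \frac{1}{\frac{6046897}{144}} = \frac{144}{6046897}$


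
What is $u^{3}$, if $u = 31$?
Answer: $29791$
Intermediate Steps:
$u^{3} = 31^{3} = 29791$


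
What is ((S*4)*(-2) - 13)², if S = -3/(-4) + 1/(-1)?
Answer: 121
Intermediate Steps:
S = -¼ (S = -3*(-¼) + 1*(-1) = ¾ - 1 = -¼ ≈ -0.25000)
((S*4)*(-2) - 13)² = (-¼*4*(-2) - 13)² = (-1*(-2) - 13)² = (2 - 13)² = (-11)² = 121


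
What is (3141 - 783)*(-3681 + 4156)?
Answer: 1120050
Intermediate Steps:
(3141 - 783)*(-3681 + 4156) = 2358*475 = 1120050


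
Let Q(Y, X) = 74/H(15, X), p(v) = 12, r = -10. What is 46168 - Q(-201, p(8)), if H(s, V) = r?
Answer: 230877/5 ≈ 46175.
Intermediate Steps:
H(s, V) = -10
Q(Y, X) = -37/5 (Q(Y, X) = 74/(-10) = 74*(-⅒) = -37/5)
46168 - Q(-201, p(8)) = 46168 - 1*(-37/5) = 46168 + 37/5 = 230877/5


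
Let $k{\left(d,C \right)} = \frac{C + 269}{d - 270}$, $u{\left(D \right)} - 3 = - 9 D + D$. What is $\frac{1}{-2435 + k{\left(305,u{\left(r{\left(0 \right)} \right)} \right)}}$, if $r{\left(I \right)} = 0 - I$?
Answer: $- \frac{35}{84953} \approx -0.00041199$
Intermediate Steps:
$r{\left(I \right)} = - I$
$u{\left(D \right)} = 3 - 8 D$ ($u{\left(D \right)} = 3 + \left(- 9 D + D\right) = 3 - 8 D$)
$k{\left(d,C \right)} = \frac{269 + C}{-270 + d}$
$\frac{1}{-2435 + k{\left(305,u{\left(r{\left(0 \right)} \right)} \right)}} = \frac{1}{-2435 + \frac{269 + \left(3 - 8 \left(\left(-1\right) 0\right)\right)}{-270 + 305}} = \frac{1}{-2435 + \frac{269 + \left(3 - 0\right)}{35}} = \frac{1}{-2435 + \frac{269 + \left(3 + 0\right)}{35}} = \frac{1}{-2435 + \frac{269 + 3}{35}} = \frac{1}{-2435 + \frac{1}{35} \cdot 272} = \frac{1}{-2435 + \frac{272}{35}} = \frac{1}{- \frac{84953}{35}} = - \frac{35}{84953}$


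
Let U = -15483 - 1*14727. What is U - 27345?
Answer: -57555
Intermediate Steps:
U = -30210 (U = -15483 - 14727 = -30210)
U - 27345 = -30210 - 27345 = -57555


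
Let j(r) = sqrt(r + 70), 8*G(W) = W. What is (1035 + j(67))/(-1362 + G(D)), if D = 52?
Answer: -2070/2711 - 2*sqrt(137)/2711 ≈ -0.77219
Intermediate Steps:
G(W) = W/8
j(r) = sqrt(70 + r)
(1035 + j(67))/(-1362 + G(D)) = (1035 + sqrt(70 + 67))/(-1362 + (1/8)*52) = (1035 + sqrt(137))/(-1362 + 13/2) = (1035 + sqrt(137))/(-2711/2) = (1035 + sqrt(137))*(-2/2711) = -2070/2711 - 2*sqrt(137)/2711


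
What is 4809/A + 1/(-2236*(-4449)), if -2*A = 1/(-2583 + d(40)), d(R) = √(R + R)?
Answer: 247140194353417/9947964 - 38472*√5 ≈ 2.4757e+7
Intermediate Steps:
d(R) = √2*√R (d(R) = √(2*R) = √2*√R)
A = -1/(2*(-2583 + 4*√5)) (A = -1/(2*(-2583 + √2*√40)) = -1/(2*(-2583 + √2*(2*√10))) = -1/(2*(-2583 + 4*√5)) ≈ 0.00019425)
4809/A + 1/(-2236*(-4449)) = 4809/(2583/13343618 + 2*√5/6671809) + 1/(-2236*(-4449)) = 4809/(2583/13343618 + 2*√5/6671809) - 1/2236*(-1/4449) = 4809/(2583/13343618 + 2*√5/6671809) + 1/9947964 = 1/9947964 + 4809/(2583/13343618 + 2*√5/6671809)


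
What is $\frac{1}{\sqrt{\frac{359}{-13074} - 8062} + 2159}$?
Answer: $\frac{28226766}{61046990741} - \frac{i \sqrt{1378038129078}}{61046990741} \approx 0.00046238 - 1.9229 \cdot 10^{-5} i$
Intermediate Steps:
$\frac{1}{\sqrt{\frac{359}{-13074} - 8062} + 2159} = \frac{1}{\sqrt{359 \left(- \frac{1}{13074}\right) - 8062} + 2159} = \frac{1}{\sqrt{- \frac{359}{13074} - 8062} + 2159} = \frac{1}{\sqrt{- \frac{105402947}{13074}} + 2159} = \frac{1}{\frac{i \sqrt{1378038129078}}{13074} + 2159} = \frac{1}{2159 + \frac{i \sqrt{1378038129078}}{13074}}$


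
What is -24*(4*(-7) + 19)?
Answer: 216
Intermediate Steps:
-24*(4*(-7) + 19) = -24*(-28 + 19) = -24*(-9) = 216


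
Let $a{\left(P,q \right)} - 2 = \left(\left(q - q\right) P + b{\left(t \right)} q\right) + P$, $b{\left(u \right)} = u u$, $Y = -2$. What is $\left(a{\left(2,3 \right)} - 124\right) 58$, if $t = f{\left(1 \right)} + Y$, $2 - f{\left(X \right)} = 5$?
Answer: $-2610$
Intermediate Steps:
$f{\left(X \right)} = -3$ ($f{\left(X \right)} = 2 - 5 = -3$)
$t = -5$ ($t = -3 - 2 = -5$)
$b{\left(u \right)} = u^{2}$
$a{\left(P,q \right)} = 2 + P + 25 q$ ($a{\left(P,q \right)} = 2 + \left(\left(\left(q - q\right) P + \left(-5\right)^{2} q\right) + P\right) = 2 + \left(\left(0 P + 25 q\right) + P\right) = 2 + \left(\left(0 + 25 q\right) + P\right) = 2 + \left(25 q + P\right) = 2 + \left(P + 25 q\right) = 2 + P + 25 q$)
$\left(a{\left(2,3 \right)} - 124\right) 58 = \left(\left(2 + 2 + 25 \cdot 3\right) - 124\right) 58 = \left(\left(2 + 2 + 75\right) - 124\right) 58 = \left(79 - 124\right) 58 = \left(-45\right) 58 = -2610$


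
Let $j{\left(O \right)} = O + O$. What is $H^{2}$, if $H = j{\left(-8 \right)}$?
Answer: $256$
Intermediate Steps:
$j{\left(O \right)} = 2 O$
$H = -16$ ($H = 2 \left(-8\right) = -16$)
$H^{2} = \left(-16\right)^{2} = 256$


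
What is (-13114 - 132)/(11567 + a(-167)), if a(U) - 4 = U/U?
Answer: -6623/5786 ≈ -1.1447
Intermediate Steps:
a(U) = 5 (a(U) = 4 + U/U = 4 + 1 = 5)
(-13114 - 132)/(11567 + a(-167)) = (-13114 - 132)/(11567 + 5) = -13246/11572 = -13246*1/11572 = -6623/5786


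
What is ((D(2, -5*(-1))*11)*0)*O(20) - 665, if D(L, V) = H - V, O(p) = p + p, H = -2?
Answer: -665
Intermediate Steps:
O(p) = 2*p
D(L, V) = -2 - V
((D(2, -5*(-1))*11)*0)*O(20) - 665 = (((-2 - (-5)*(-1))*11)*0)*(2*20) - 665 = (((-2 - 1*5)*11)*0)*40 - 665 = (((-2 - 5)*11)*0)*40 - 665 = (-7*11*0)*40 - 665 = -77*0*40 - 665 = 0*40 - 665 = 0 - 665 = -665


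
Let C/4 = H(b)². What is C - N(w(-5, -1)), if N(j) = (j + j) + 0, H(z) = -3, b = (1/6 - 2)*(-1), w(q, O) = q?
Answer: 46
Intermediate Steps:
b = 11/6 (b = (1*(⅙) - 2)*(-1) = (⅙ - 2)*(-1) = -11/6*(-1) = 11/6 ≈ 1.8333)
N(j) = 2*j (N(j) = 2*j + 0 = 2*j)
C = 36 (C = 4*(-3)² = 4*9 = 36)
C - N(w(-5, -1)) = 36 - 2*(-5) = 36 - 1*(-10) = 36 + 10 = 46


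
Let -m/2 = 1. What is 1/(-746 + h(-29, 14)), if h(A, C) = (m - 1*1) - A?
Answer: -1/720 ≈ -0.0013889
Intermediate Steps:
m = -2 (m = -2*1 = -2)
h(A, C) = -3 - A (h(A, C) = (-2 - 1*1) - A = (-2 - 1) - A = -3 - A)
1/(-746 + h(-29, 14)) = 1/(-746 + (-3 - 1*(-29))) = 1/(-746 + (-3 + 29)) = 1/(-746 + 26) = 1/(-720) = -1/720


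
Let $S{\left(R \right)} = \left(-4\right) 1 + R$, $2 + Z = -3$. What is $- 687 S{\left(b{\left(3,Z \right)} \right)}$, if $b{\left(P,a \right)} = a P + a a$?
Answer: $-4122$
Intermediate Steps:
$Z = -5$ ($Z = -2 - 3 = -5$)
$b{\left(P,a \right)} = a^{2} + P a$ ($b{\left(P,a \right)} = P a + a^{2} = a^{2} + P a$)
$S{\left(R \right)} = -4 + R$
$- 687 S{\left(b{\left(3,Z \right)} \right)} = - 687 \left(-4 - 5 \left(3 - 5\right)\right) = - 687 \left(-4 - -10\right) = - 687 \left(-4 + 10\right) = \left(-687\right) 6 = -4122$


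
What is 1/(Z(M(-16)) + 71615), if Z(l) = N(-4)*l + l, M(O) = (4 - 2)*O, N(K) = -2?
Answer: 1/71647 ≈ 1.3957e-5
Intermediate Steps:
M(O) = 2*O
Z(l) = -l (Z(l) = -2*l + l = -l)
1/(Z(M(-16)) + 71615) = 1/(-2*(-16) + 71615) = 1/(-1*(-32) + 71615) = 1/(32 + 71615) = 1/71647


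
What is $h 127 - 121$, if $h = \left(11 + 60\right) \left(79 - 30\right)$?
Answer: $441712$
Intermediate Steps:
$h = 3479$ ($h = 71 \cdot 49 = 3479$)
$h 127 - 121 = 3479 \cdot 127 - 121 = 441833 - 121 = 441712$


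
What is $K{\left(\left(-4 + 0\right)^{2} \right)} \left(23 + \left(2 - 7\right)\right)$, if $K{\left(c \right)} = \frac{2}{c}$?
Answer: $\frac{9}{4} \approx 2.25$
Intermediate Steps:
$K{\left(\left(-4 + 0\right)^{2} \right)} \left(23 + \left(2 - 7\right)\right) = \frac{2}{\left(-4 + 0\right)^{2}} \left(23 + \left(2 - 7\right)\right) = \frac{2}{\left(-4\right)^{2}} \left(23 + \left(2 - 7\right)\right) = \frac{2}{16} \left(23 - 5\right) = 2 \cdot \frac{1}{16} \cdot 18 = \frac{1}{8} \cdot 18 = \frac{9}{4}$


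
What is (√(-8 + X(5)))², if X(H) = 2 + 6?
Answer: 0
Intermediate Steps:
X(H) = 8
(√(-8 + X(5)))² = (√(-8 + 8))² = (√0)² = 0² = 0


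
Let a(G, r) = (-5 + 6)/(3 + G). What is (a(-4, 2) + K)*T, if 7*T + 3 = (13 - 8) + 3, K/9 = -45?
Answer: -290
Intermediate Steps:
K = -405 (K = 9*(-45) = -405)
T = 5/7 (T = -3/7 + ((13 - 8) + 3)/7 = -3/7 + (5 + 3)/7 = -3/7 + (1/7)*8 = -3/7 + 8/7 = 5/7 ≈ 0.71429)
a(G, r) = 1/(3 + G)
(a(-4, 2) + K)*T = (1/(3 - 4) - 405)*(5/7) = (1/(-1) - 405)*(5/7) = (-1 - 405)*(5/7) = -406*5/7 = -290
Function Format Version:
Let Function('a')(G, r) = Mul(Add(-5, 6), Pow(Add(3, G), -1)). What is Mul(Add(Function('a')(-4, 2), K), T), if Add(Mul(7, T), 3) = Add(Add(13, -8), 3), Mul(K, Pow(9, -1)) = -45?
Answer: -290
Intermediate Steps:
K = -405 (K = Mul(9, -45) = -405)
T = Rational(5, 7) (T = Add(Rational(-3, 7), Mul(Rational(1, 7), Add(Add(13, -8), 3))) = Add(Rational(-3, 7), Mul(Rational(1, 7), Add(5, 3))) = Add(Rational(-3, 7), Mul(Rational(1, 7), 8)) = Add(Rational(-3, 7), Rational(8, 7)) = Rational(5, 7) ≈ 0.71429)
Function('a')(G, r) = Pow(Add(3, G), -1) (Function('a')(G, r) = Mul(1, Pow(Add(3, G), -1)) = Pow(Add(3, G), -1))
Mul(Add(Function('a')(-4, 2), K), T) = Mul(Add(Pow(Add(3, -4), -1), -405), Rational(5, 7)) = Mul(Add(Pow(-1, -1), -405), Rational(5, 7)) = Mul(Add(-1, -405), Rational(5, 7)) = Mul(-406, Rational(5, 7)) = -290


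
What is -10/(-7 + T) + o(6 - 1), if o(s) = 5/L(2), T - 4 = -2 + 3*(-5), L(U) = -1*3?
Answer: -7/6 ≈ -1.1667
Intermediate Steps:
L(U) = -3
T = -13 (T = 4 + (-2 + 3*(-5)) = 4 + (-2 - 15) = 4 - 17 = -13)
o(s) = -5/3 (o(s) = 5/(-3) = 5*(-⅓) = -5/3)
-10/(-7 + T) + o(6 - 1) = -10/(-7 - 13) - 5/3 = -10/(-20) - 5/3 = -1/20*(-10) - 5/3 = ½ - 5/3 = -7/6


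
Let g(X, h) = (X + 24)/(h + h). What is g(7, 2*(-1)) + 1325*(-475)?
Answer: -2517531/4 ≈ -6.2938e+5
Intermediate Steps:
g(X, h) = (24 + X)/(2*h) (g(X, h) = (24 + X)/((2*h)) = (24 + X)*(1/(2*h)) = (24 + X)/(2*h))
g(7, 2*(-1)) + 1325*(-475) = (24 + 7)/(2*((2*(-1)))) + 1325*(-475) = (½)*31/(-2) - 629375 = (½)*(-½)*31 - 629375 = -31/4 - 629375 = -2517531/4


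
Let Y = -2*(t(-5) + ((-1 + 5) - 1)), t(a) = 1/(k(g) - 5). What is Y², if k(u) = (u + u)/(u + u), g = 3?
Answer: 121/4 ≈ 30.250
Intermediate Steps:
k(u) = 1 (k(u) = (2*u)/((2*u)) = (2*u)*(1/(2*u)) = 1)
t(a) = -¼ (t(a) = 1/(1 - 5) = 1/(-4) = -¼)
Y = -11/2 (Y = -2*(-¼ + ((-1 + 5) - 1)) = -2*(-¼ + (4 - 1)) = -2*(-¼ + 3) = -2*11/4 = -11/2 ≈ -5.5000)
Y² = (-11/2)² = 121/4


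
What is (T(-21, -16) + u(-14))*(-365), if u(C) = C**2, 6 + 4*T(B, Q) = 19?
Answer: -290905/4 ≈ -72726.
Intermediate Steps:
T(B, Q) = 13/4 (T(B, Q) = -3/2 + (1/4)*19 = -3/2 + 19/4 = 13/4)
(T(-21, -16) + u(-14))*(-365) = (13/4 + (-14)**2)*(-365) = (13/4 + 196)*(-365) = (797/4)*(-365) = -290905/4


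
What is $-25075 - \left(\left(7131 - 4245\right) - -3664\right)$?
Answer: $-31625$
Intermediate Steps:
$-25075 - \left(\left(7131 - 4245\right) - -3664\right) = -25075 - \left(2886 + 3664\right) = -25075 - 6550 = -31625$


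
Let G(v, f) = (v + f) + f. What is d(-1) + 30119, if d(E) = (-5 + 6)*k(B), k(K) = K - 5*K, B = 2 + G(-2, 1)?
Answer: 30111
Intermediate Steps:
G(v, f) = v + 2*f (G(v, f) = (f + v) + f = v + 2*f)
B = 2 (B = 2 + (-2 + 2*1) = 2 + (-2 + 2) = 2 + 0 = 2)
k(K) = -4*K
d(E) = -8 (d(E) = (-5 + 6)*(-4*2) = 1*(-8) = -8)
d(-1) + 30119 = -8 + 30119 = 30111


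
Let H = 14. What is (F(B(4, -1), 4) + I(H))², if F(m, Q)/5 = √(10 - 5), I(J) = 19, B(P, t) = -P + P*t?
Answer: 486 + 190*√5 ≈ 910.85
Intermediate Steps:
F(m, Q) = 5*√5 (F(m, Q) = 5*√(10 - 5) = 5*√5)
(F(B(4, -1), 4) + I(H))² = (5*√5 + 19)² = (19 + 5*√5)²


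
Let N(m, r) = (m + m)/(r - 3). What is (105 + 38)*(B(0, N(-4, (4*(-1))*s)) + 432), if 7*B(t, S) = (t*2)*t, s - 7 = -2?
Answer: 61776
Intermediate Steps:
s = 5 (s = 7 - 2 = 5)
N(m, r) = 2*m/(-3 + r) (N(m, r) = (2*m)/(-3 + r) = 2*m/(-3 + r))
B(t, S) = 2*t**2/7 (B(t, S) = ((t*2)*t)/7 = ((2*t)*t)/7 = (2*t**2)/7 = 2*t**2/7)
(105 + 38)*(B(0, N(-4, (4*(-1))*s)) + 432) = (105 + 38)*((2/7)*0**2 + 432) = 143*((2/7)*0 + 432) = 143*(0 + 432) = 143*432 = 61776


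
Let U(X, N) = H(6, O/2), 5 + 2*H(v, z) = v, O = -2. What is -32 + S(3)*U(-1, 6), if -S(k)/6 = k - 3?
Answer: -32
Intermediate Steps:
S(k) = 18 - 6*k (S(k) = -6*(k - 3) = -6*(-3 + k) = 18 - 6*k)
H(v, z) = -5/2 + v/2
U(X, N) = 1/2 (U(X, N) = -5/2 + (1/2)*6 = -5/2 + 3 = 1/2)
-32 + S(3)*U(-1, 6) = -32 + (18 - 6*3)*(1/2) = -32 + (18 - 18)*(1/2) = -32 + 0*(1/2) = -32 + 0 = -32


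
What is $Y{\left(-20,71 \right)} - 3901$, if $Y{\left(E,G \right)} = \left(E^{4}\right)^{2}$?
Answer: $25599996099$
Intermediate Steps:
$Y{\left(E,G \right)} = E^{8}$
$Y{\left(-20,71 \right)} - 3901 = \left(-20\right)^{8} - 3901 = 25600000000 - 3901 = 25599996099$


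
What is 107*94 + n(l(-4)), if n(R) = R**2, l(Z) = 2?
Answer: 10062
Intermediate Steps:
107*94 + n(l(-4)) = 107*94 + 2**2 = 10058 + 4 = 10062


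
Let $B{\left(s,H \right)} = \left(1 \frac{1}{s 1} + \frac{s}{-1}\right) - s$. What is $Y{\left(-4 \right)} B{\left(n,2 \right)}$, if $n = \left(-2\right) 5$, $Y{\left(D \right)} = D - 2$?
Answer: $- \frac{597}{5} \approx -119.4$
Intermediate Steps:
$Y{\left(D \right)} = -2 + D$ ($Y{\left(D \right)} = D - 2 = -2 + D$)
$n = -10$
$B{\left(s,H \right)} = \frac{1}{s} - 2 s$ ($B{\left(s,H \right)} = \left(1 \frac{1}{s} + s \left(-1\right)\right) - s = \left(\frac{1}{s} - s\right) - s = \frac{1}{s} - 2 s$)
$Y{\left(-4 \right)} B{\left(n,2 \right)} = \left(-2 - 4\right) \left(\frac{1}{-10} - -20\right) = - 6 \left(- \frac{1}{10} + 20\right) = \left(-6\right) \frac{199}{10} = - \frac{597}{5}$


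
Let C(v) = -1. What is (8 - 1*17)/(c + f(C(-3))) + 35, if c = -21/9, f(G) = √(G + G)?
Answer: 2534/67 + 81*I*√2/67 ≈ 37.821 + 1.7097*I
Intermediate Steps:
f(G) = √2*√G (f(G) = √(2*G) = √2*√G)
c = -7/3 (c = -21*⅑ = -7/3 ≈ -2.3333)
(8 - 1*17)/(c + f(C(-3))) + 35 = (8 - 1*17)/(-7/3 + √2*√(-1)) + 35 = (8 - 17)/(-7/3 + √2*I) + 35 = -9/(-7/3 + I*√2) + 35 = 35 - 9/(-7/3 + I*√2)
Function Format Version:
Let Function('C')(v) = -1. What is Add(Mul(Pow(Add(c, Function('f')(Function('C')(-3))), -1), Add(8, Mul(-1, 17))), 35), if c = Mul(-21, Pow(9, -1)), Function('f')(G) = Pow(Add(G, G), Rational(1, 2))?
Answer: Add(Rational(2534, 67), Mul(Rational(81, 67), I, Pow(2, Rational(1, 2)))) ≈ Add(37.821, Mul(1.7097, I))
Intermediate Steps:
Function('f')(G) = Mul(Pow(2, Rational(1, 2)), Pow(G, Rational(1, 2))) (Function('f')(G) = Pow(Mul(2, G), Rational(1, 2)) = Mul(Pow(2, Rational(1, 2)), Pow(G, Rational(1, 2))))
c = Rational(-7, 3) (c = Mul(-21, Rational(1, 9)) = Rational(-7, 3) ≈ -2.3333)
Add(Mul(Pow(Add(c, Function('f')(Function('C')(-3))), -1), Add(8, Mul(-1, 17))), 35) = Add(Mul(Pow(Add(Rational(-7, 3), Mul(Pow(2, Rational(1, 2)), Pow(-1, Rational(1, 2)))), -1), Add(8, Mul(-1, 17))), 35) = Add(Mul(Pow(Add(Rational(-7, 3), Mul(Pow(2, Rational(1, 2)), I)), -1), Add(8, -17)), 35) = Add(Mul(Pow(Add(Rational(-7, 3), Mul(I, Pow(2, Rational(1, 2)))), -1), -9), 35) = Add(Mul(-9, Pow(Add(Rational(-7, 3), Mul(I, Pow(2, Rational(1, 2)))), -1)), 35) = Add(35, Mul(-9, Pow(Add(Rational(-7, 3), Mul(I, Pow(2, Rational(1, 2)))), -1)))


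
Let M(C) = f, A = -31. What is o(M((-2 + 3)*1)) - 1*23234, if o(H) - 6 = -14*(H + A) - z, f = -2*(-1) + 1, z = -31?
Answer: -22805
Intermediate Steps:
f = 3 (f = 2 + 1 = 3)
M(C) = 3
o(H) = 471 - 14*H (o(H) = 6 + (-14*(H - 31) - 1*(-31)) = 6 + (-14*(-31 + H) + 31) = 6 + ((434 - 14*H) + 31) = 6 + (465 - 14*H) = 471 - 14*H)
o(M((-2 + 3)*1)) - 1*23234 = (471 - 14*3) - 1*23234 = (471 - 42) - 23234 = 429 - 23234 = -22805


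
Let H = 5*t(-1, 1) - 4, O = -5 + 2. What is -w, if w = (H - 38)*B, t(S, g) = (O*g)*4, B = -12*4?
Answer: -4896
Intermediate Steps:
O = -3
B = -48
t(S, g) = -12*g (t(S, g) = -3*g*4 = -12*g)
H = -64 (H = 5*(-12*1) - 4 = 5*(-12) - 4 = -60 - 4 = -64)
w = 4896 (w = (-64 - 38)*(-48) = -102*(-48) = 4896)
-w = -1*4896 = -4896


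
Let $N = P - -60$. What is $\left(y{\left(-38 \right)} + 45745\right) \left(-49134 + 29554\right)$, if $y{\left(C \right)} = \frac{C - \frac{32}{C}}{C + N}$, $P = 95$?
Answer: $- \frac{1991098599820}{2223} \approx -8.9568 \cdot 10^{8}$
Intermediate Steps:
$N = 155$ ($N = 95 - -60 = 95 + 60 = 155$)
$y{\left(C \right)} = \frac{C - \frac{32}{C}}{155 + C}$ ($y{\left(C \right)} = \frac{C - \frac{32}{C}}{C + 155} = \frac{C - \frac{32}{C}}{155 + C}$)
$\left(y{\left(-38 \right)} + 45745\right) \left(-49134 + 29554\right) = \left(\frac{-32 + \left(-38\right)^{2}}{\left(-38\right) \left(155 - 38\right)} + 45745\right) \left(-49134 + 29554\right) = \left(- \frac{-32 + 1444}{38 \cdot 117} + 45745\right) \left(-19580\right) = \left(\left(- \frac{1}{38}\right) \frac{1}{117} \cdot 1412 + 45745\right) \left(-19580\right) = \left(- \frac{706}{2223} + 45745\right) \left(-19580\right) = \frac{101690429}{2223} \left(-19580\right) = - \frac{1991098599820}{2223}$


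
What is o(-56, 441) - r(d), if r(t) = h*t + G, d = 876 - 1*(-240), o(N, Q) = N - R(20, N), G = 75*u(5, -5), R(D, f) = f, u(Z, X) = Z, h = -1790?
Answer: 1997265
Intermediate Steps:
G = 375 (G = 75*5 = 375)
o(N, Q) = 0 (o(N, Q) = N - N = 0)
d = 1116 (d = 876 + 240 = 1116)
r(t) = 375 - 1790*t (r(t) = -1790*t + 375 = 375 - 1790*t)
o(-56, 441) - r(d) = 0 - (375 - 1790*1116) = 0 - (375 - 1997640) = 0 - 1*(-1997265) = 0 + 1997265 = 1997265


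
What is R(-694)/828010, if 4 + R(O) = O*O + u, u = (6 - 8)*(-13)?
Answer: 240829/414005 ≈ 0.58171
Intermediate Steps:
u = 26 (u = -2*(-13) = 26)
R(O) = 22 + O² (R(O) = -4 + (O*O + 26) = -4 + (O² + 26) = -4 + (26 + O²) = 22 + O²)
R(-694)/828010 = (22 + (-694)²)/828010 = (22 + 481636)*(1/828010) = 481658*(1/828010) = 240829/414005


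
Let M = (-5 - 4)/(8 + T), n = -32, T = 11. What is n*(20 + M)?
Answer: -11872/19 ≈ -624.84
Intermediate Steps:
M = -9/19 (M = (-5 - 4)/(8 + 11) = -9/19 ≈ -0.47368)
n*(20 + M) = -32*(20 - 9/19) = -32*371/19 = -11872/19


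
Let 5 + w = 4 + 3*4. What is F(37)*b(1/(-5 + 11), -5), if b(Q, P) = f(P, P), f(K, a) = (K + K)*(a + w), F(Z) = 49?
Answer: -2940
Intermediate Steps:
w = 11 (w = -5 + (4 + 3*4) = -5 + (4 + 12) = -5 + 16 = 11)
f(K, a) = 2*K*(11 + a) (f(K, a) = (K + K)*(a + 11) = (2*K)*(11 + a) = 2*K*(11 + a))
b(Q, P) = 2*P*(11 + P)
F(37)*b(1/(-5 + 11), -5) = 49*(2*(-5)*(11 - 5)) = 49*(2*(-5)*6) = 49*(-60) = -2940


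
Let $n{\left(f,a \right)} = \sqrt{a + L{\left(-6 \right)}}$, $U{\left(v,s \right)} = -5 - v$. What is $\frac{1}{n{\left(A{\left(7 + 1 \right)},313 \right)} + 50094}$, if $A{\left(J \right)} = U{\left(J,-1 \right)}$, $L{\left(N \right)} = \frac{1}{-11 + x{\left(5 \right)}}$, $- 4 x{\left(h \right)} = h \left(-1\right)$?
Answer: $\frac{1953666}{97866932401} - \frac{\sqrt{475917}}{97866932401} \approx 1.9955 \cdot 10^{-5}$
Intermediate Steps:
$x{\left(h \right)} = \frac{h}{4}$ ($x{\left(h \right)} = - \frac{h \left(-1\right)}{4} = - \frac{\left(-1\right) h}{4} = \frac{h}{4}$)
$L{\left(N \right)} = - \frac{4}{39}$ ($L{\left(N \right)} = \frac{1}{-11 + \frac{1}{4} \cdot 5} = \frac{1}{-11 + \frac{5}{4}} = \frac{1}{- \frac{39}{4}} = - \frac{4}{39}$)
$A{\left(J \right)} = -5 - J$
$n{\left(f,a \right)} = \sqrt{- \frac{4}{39} + a}$ ($n{\left(f,a \right)} = \sqrt{a - \frac{4}{39}} = \sqrt{- \frac{4}{39} + a}$)
$\frac{1}{n{\left(A{\left(7 + 1 \right)},313 \right)} + 50094} = \frac{1}{\frac{\sqrt{-156 + 1521 \cdot 313}}{39} + 50094} = \frac{1}{\frac{\sqrt{-156 + 476073}}{39} + 50094} = \frac{1}{\frac{\sqrt{475917}}{39} + 50094} = \frac{1}{50094 + \frac{\sqrt{475917}}{39}}$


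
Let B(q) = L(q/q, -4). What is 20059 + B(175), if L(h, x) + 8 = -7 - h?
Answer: 20043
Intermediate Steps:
L(h, x) = -15 - h (L(h, x) = -8 + (-7 - h) = -15 - h)
B(q) = -16 (B(q) = -15 - q/q = -15 - 1*1 = -15 - 1 = -16)
20059 + B(175) = 20059 - 16 = 20043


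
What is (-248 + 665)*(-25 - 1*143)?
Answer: -70056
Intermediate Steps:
(-248 + 665)*(-25 - 1*143) = 417*(-25 - 143) = 417*(-168) = -70056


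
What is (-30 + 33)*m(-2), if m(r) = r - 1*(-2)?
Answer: 0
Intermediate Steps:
m(r) = 2 + r (m(r) = r + 2 = 2 + r)
(-30 + 33)*m(-2) = (-30 + 33)*(2 - 2) = 3*0 = 0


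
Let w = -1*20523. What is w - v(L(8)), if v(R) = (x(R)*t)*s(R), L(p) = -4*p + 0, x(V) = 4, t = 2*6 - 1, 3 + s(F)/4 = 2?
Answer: -20347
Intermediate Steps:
s(F) = -4 (s(F) = -12 + 4*2 = -12 + 8 = -4)
t = 11 (t = 12 - 1 = 11)
w = -20523
L(p) = -4*p
v(R) = -176 (v(R) = (4*11)*(-4) = 44*(-4) = -176)
w - v(L(8)) = -20523 - 1*(-176) = -20523 + 176 = -20347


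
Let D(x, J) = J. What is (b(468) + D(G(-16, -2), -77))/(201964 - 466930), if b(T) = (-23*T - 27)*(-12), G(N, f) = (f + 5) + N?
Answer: -9955/20382 ≈ -0.48842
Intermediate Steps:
G(N, f) = 5 + N + f (G(N, f) = (5 + f) + N = 5 + N + f)
b(T) = 324 + 276*T (b(T) = (-27 - 23*T)*(-12) = 324 + 276*T)
(b(468) + D(G(-16, -2), -77))/(201964 - 466930) = ((324 + 276*468) - 77)/(201964 - 466930) = ((324 + 129168) - 77)/(-264966) = (129492 - 77)*(-1/264966) = 129415*(-1/264966) = -9955/20382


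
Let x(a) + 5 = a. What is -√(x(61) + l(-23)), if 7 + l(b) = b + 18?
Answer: -2*√11 ≈ -6.6332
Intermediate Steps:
l(b) = 11 + b (l(b) = -7 + (b + 18) = -7 + (18 + b) = 11 + b)
x(a) = -5 + a
-√(x(61) + l(-23)) = -√((-5 + 61) + (11 - 23)) = -√(56 - 12) = -√44 = -2*√11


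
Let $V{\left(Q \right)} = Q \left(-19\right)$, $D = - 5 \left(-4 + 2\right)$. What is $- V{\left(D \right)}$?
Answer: $190$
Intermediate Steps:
$D = 10$ ($D = \left(-5\right) \left(-2\right) = 10$)
$V{\left(Q \right)} = - 19 Q$
$- V{\left(D \right)} = - \left(-19\right) 10 = \left(-1\right) \left(-190\right) = 190$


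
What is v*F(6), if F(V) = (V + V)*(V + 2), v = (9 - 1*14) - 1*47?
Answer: -4992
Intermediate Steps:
v = -52 (v = (9 - 14) - 47 = -5 - 47 = -52)
F(V) = 2*V*(2 + V) (F(V) = (2*V)*(2 + V) = 2*V*(2 + V))
v*F(6) = -104*6*(2 + 6) = -104*6*8 = -52*96 = -4992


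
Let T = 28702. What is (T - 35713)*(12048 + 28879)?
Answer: -286939197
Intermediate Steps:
(T - 35713)*(12048 + 28879) = (28702 - 35713)*(12048 + 28879) = -7011*40927 = -286939197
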